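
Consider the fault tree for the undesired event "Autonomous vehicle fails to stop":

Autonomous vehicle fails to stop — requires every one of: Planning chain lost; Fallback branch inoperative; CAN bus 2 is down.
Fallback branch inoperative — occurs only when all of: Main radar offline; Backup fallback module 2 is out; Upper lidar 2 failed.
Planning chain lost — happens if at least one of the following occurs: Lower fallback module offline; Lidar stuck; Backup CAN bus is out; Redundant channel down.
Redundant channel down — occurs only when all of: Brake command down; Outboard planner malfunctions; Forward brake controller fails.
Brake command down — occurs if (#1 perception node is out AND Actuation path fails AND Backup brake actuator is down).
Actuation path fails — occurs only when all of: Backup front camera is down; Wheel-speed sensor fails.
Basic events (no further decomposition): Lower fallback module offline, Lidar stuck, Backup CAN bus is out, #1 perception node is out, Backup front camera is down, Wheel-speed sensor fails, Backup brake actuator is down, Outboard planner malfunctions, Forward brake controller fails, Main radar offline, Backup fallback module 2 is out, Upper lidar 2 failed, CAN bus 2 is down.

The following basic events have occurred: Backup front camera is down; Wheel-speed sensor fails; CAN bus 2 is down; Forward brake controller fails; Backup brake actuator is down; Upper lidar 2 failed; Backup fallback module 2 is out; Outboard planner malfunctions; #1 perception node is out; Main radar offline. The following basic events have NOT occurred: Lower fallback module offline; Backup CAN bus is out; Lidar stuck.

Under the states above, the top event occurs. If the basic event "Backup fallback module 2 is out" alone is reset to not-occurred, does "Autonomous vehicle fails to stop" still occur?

No

Counterfactual: set "Backup fallback module 2 is out" to not occurred.
Actuation path fails [AND]: Backup front camera is down=occurs, Wheel-speed sensor fails=occurs → all inputs occur → occurs.
Brake command down [AND]: #1 perception node is out=occurs, Actuation path fails=occurs, Backup brake actuator is down=occurs → all inputs occur → occurs.
Redundant channel down [AND]: Brake command down=occurs, Outboard planner malfunctions=occurs, Forward brake controller fails=occurs → all inputs occur → occurs.
Planning chain lost [OR]: Lower fallback module offline=not, Lidar stuck=not, Backup CAN bus is out=not, Redundant channel down=occurs → at least one input occurs → occurs.
Fallback branch inoperative [AND]: Main radar offline=occurs, Backup fallback module 2 is out=not, Upper lidar 2 failed=occurs → not all inputs occur → does not occur.
Autonomous vehicle fails to stop [AND]: Planning chain lost=occurs, Fallback branch inoperative=not, CAN bus 2 is down=occurs → not all inputs occur → does not occur.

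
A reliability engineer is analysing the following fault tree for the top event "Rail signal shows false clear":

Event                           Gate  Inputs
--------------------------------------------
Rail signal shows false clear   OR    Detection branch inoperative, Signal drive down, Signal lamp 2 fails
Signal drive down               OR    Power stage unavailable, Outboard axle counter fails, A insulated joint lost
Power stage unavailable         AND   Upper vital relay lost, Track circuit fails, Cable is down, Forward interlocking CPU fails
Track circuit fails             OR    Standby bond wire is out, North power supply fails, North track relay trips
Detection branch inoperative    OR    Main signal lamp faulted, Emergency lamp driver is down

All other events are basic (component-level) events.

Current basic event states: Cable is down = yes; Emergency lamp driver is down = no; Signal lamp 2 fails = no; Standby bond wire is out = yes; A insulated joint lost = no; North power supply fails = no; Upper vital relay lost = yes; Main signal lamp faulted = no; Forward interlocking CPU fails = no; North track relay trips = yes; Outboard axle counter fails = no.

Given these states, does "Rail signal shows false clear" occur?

Detection branch inoperative [OR]: Main signal lamp faulted=not, Emergency lamp driver is down=not → no input occurs → does not occur.
Track circuit fails [OR]: Standby bond wire is out=occurs, North power supply fails=not, North track relay trips=occurs → at least one input occurs → occurs.
Power stage unavailable [AND]: Upper vital relay lost=occurs, Track circuit fails=occurs, Cable is down=occurs, Forward interlocking CPU fails=not → not all inputs occur → does not occur.
Signal drive down [OR]: Power stage unavailable=not, Outboard axle counter fails=not, A insulated joint lost=not → no input occurs → does not occur.
Rail signal shows false clear [OR]: Detection branch inoperative=not, Signal drive down=not, Signal lamp 2 fails=not → no input occurs → does not occur.

No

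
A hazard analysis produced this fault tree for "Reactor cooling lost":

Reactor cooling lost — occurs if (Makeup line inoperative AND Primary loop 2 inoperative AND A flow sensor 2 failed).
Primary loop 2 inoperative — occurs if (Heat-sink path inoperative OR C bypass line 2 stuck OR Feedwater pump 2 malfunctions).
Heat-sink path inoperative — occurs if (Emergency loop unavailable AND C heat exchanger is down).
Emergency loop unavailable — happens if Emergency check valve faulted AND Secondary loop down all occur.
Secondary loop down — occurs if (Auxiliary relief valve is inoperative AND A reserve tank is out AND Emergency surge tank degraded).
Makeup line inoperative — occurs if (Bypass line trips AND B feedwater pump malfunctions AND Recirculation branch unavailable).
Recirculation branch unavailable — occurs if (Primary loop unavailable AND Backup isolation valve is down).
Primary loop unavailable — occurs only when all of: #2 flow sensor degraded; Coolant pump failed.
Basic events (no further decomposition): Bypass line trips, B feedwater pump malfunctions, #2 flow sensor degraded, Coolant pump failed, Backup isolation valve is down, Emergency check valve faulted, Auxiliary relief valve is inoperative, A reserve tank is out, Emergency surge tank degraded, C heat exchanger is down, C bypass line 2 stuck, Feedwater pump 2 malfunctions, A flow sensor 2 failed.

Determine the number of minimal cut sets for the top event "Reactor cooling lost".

3

Primary loop unavailable [AND]: one cut set from each child combined → 1 × 1 = 1 cut set(s).
Recirculation branch unavailable [AND]: one cut set from each child combined → 1 × 1 = 1 cut set(s).
Makeup line inoperative [AND]: one cut set from each child combined → 1 × 1 × 1 = 1 cut set(s).
Secondary loop down [AND]: one cut set from each child combined → 1 × 1 × 1 = 1 cut set(s).
Emergency loop unavailable [AND]: one cut set from each child combined → 1 × 1 = 1 cut set(s).
Heat-sink path inoperative [AND]: one cut set from each child combined → 1 × 1 = 1 cut set(s).
Primary loop 2 inoperative [OR]: union of children's cut sets → 3 cut set(s).
Reactor cooling lost [AND]: one cut set from each child combined → 1 × 3 × 1 = 3 cut set(s).
Minimal cut sets: {#2 flow sensor degraded, A flow sensor 2 failed, A reserve tank is out, Auxiliary relief valve is inoperative, B feedwater pump malfunctions, Backup isolation valve is down, Bypass line trips, C heat exchanger is down, Coolant pump failed, Emergency check valve faulted, Emergency surge tank degraded}; {#2 flow sensor degraded, A flow sensor 2 failed, B feedwater pump malfunctions, Backup isolation valve is down, Bypass line trips, C bypass line 2 stuck, Coolant pump failed}; {#2 flow sensor degraded, A flow sensor 2 failed, B feedwater pump malfunctions, Backup isolation valve is down, Bypass line trips, Coolant pump failed, Feedwater pump 2 malfunctions}.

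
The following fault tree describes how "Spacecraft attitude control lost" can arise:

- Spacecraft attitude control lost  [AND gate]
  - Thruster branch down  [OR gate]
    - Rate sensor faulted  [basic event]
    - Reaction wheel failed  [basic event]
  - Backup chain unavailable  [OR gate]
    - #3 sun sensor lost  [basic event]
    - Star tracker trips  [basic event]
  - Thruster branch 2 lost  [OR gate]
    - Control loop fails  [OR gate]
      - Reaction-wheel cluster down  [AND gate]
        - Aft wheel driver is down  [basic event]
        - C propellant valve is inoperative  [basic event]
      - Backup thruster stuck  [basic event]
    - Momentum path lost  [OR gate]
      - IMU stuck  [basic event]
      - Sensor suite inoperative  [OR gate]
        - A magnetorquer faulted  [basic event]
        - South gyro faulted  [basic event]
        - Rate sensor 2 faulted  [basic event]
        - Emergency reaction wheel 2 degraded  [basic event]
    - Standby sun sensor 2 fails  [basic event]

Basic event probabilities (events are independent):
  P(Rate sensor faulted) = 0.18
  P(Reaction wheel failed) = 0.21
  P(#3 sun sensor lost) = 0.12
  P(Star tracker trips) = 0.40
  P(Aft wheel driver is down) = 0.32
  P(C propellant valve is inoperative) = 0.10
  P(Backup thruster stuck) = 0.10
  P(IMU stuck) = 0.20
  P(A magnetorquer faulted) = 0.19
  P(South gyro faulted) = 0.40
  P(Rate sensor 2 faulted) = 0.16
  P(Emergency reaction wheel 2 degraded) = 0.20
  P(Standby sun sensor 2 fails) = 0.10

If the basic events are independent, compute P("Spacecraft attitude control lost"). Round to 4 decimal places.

P(Thruster branch down) [OR] = 1 − (1−0.18) × (1−0.21) = 0.352200
P(Backup chain unavailable) [OR] = 1 − (1−0.12) × (1−0.40) = 0.472000
P(Reaction-wheel cluster down) [AND] = 0.32 × 0.10 = 0.032000
P(Control loop fails) [OR] = 1 − (1−0.032000) × (1−0.10) = 0.128800
P(Sensor suite inoperative) [OR] = 1 − (1−0.19) × (1−0.40) × (1−0.16) × (1−0.20) = 0.673408
P(Momentum path lost) [OR] = 1 − (1−0.20) × (1−0.673408) = 0.738726
P(Thruster branch 2 lost) [OR] = 1 − (1−0.128800) × (1−0.738726) × (1−0.10) = 0.795140
P(Spacecraft attitude control lost) [AND] = 0.352200 × 0.472000 × 0.795140 = 0.132183
Rounded to 4 decimal places: P(Spacecraft attitude control lost) ≈ 0.1322.

0.1322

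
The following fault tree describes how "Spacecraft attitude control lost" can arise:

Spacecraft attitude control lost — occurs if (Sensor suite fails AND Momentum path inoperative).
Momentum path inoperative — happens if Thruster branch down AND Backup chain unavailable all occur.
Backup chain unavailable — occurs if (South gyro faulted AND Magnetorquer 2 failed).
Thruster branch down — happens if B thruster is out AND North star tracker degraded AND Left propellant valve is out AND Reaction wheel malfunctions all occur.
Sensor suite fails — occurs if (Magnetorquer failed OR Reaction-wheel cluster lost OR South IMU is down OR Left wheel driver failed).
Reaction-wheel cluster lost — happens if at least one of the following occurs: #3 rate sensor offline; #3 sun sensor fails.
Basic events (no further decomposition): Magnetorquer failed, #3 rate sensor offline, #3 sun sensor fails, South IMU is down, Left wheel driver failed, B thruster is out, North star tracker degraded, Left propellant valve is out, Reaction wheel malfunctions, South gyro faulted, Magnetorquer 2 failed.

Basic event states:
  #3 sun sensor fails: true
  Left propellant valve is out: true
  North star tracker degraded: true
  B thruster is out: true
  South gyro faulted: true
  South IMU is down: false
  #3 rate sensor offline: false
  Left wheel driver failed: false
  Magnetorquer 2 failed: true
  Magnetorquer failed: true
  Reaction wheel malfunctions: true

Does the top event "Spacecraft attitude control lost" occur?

Yes

Reaction-wheel cluster lost [OR]: #3 rate sensor offline=not, #3 sun sensor fails=occurs → at least one input occurs → occurs.
Sensor suite fails [OR]: Magnetorquer failed=occurs, Reaction-wheel cluster lost=occurs, South IMU is down=not, Left wheel driver failed=not → at least one input occurs → occurs.
Thruster branch down [AND]: B thruster is out=occurs, North star tracker degraded=occurs, Left propellant valve is out=occurs, Reaction wheel malfunctions=occurs → all inputs occur → occurs.
Backup chain unavailable [AND]: South gyro faulted=occurs, Magnetorquer 2 failed=occurs → all inputs occur → occurs.
Momentum path inoperative [AND]: Thruster branch down=occurs, Backup chain unavailable=occurs → all inputs occur → occurs.
Spacecraft attitude control lost [AND]: Sensor suite fails=occurs, Momentum path inoperative=occurs → all inputs occur → occurs.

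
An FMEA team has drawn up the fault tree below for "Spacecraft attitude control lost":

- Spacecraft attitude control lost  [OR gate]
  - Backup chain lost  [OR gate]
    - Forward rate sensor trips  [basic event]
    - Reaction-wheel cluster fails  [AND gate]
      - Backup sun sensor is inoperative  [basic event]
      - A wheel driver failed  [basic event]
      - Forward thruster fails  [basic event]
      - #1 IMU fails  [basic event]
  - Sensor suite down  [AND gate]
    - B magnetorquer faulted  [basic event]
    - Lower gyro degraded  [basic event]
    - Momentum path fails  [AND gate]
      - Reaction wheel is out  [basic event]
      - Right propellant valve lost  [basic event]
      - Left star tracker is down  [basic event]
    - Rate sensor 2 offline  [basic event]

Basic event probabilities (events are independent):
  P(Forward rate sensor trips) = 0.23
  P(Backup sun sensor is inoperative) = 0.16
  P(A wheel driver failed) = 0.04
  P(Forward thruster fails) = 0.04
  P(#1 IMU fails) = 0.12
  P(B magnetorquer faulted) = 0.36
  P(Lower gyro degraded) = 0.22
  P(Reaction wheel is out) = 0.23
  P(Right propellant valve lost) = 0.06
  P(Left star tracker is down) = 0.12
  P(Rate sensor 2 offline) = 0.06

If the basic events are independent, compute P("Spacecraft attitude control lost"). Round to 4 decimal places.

P(Reaction-wheel cluster fails) [AND] = 0.16 × 0.04 × 0.04 × 0.12 = 0.000031
P(Backup chain lost) [OR] = 1 − (1−0.23) × (1−0.000031) = 0.230024
P(Momentum path fails) [AND] = 0.23 × 0.06 × 0.12 = 0.001656
P(Sensor suite down) [AND] = 0.36 × 0.22 × 0.001656 × 0.06 = 0.000008
P(Spacecraft attitude control lost) [OR] = 1 − (1−0.230024) × (1−0.000008) = 0.230030
Rounded to 4 decimal places: P(Spacecraft attitude control lost) ≈ 0.2300.

0.2300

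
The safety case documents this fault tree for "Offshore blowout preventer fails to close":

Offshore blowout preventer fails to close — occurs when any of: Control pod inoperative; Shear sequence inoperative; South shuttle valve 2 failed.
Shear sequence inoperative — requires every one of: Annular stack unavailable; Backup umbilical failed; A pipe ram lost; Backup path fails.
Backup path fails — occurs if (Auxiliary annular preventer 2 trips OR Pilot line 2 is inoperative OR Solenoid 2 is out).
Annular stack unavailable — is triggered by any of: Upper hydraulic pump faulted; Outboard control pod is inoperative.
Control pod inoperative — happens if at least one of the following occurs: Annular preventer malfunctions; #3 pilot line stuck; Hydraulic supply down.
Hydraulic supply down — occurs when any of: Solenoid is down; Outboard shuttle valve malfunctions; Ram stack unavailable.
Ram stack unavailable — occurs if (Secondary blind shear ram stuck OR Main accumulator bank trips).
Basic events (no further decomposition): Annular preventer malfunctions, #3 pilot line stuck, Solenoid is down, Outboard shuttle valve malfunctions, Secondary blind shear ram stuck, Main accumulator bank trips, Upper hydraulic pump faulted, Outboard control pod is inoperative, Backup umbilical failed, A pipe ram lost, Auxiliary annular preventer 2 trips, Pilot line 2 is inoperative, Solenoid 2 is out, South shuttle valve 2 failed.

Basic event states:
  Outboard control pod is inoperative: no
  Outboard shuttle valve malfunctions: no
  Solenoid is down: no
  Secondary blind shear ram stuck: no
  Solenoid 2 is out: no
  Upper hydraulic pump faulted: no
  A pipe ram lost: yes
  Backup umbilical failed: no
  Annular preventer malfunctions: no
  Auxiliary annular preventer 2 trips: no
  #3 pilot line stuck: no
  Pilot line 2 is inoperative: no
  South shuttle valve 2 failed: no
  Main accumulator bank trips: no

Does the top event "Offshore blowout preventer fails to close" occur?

Ram stack unavailable [OR]: Secondary blind shear ram stuck=not, Main accumulator bank trips=not → no input occurs → does not occur.
Hydraulic supply down [OR]: Solenoid is down=not, Outboard shuttle valve malfunctions=not, Ram stack unavailable=not → no input occurs → does not occur.
Control pod inoperative [OR]: Annular preventer malfunctions=not, #3 pilot line stuck=not, Hydraulic supply down=not → no input occurs → does not occur.
Annular stack unavailable [OR]: Upper hydraulic pump faulted=not, Outboard control pod is inoperative=not → no input occurs → does not occur.
Backup path fails [OR]: Auxiliary annular preventer 2 trips=not, Pilot line 2 is inoperative=not, Solenoid 2 is out=not → no input occurs → does not occur.
Shear sequence inoperative [AND]: Annular stack unavailable=not, Backup umbilical failed=not, A pipe ram lost=occurs, Backup path fails=not → not all inputs occur → does not occur.
Offshore blowout preventer fails to close [OR]: Control pod inoperative=not, Shear sequence inoperative=not, South shuttle valve 2 failed=not → no input occurs → does not occur.

No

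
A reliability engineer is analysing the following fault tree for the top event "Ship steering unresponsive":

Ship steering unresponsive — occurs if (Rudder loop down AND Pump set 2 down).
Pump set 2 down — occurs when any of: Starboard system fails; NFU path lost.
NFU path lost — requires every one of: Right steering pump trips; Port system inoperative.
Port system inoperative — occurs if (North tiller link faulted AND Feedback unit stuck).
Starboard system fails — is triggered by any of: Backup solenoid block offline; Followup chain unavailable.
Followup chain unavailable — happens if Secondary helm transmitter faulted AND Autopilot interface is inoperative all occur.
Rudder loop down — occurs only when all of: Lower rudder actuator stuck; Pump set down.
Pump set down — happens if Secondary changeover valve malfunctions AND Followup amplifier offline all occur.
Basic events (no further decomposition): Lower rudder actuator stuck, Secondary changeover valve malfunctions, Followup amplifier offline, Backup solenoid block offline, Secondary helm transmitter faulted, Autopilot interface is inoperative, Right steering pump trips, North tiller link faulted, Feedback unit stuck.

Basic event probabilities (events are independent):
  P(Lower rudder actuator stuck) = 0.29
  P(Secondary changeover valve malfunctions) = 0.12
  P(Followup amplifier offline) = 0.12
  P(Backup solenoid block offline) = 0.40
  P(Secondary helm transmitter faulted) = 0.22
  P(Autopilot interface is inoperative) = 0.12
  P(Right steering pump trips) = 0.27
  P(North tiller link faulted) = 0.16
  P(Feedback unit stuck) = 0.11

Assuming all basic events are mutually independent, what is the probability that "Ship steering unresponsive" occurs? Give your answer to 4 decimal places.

P(Pump set down) [AND] = 0.12 × 0.12 = 0.014400
P(Rudder loop down) [AND] = 0.29 × 0.014400 = 0.004176
P(Followup chain unavailable) [AND] = 0.22 × 0.12 = 0.026400
P(Starboard system fails) [OR] = 1 − (1−0.40) × (1−0.026400) = 0.415840
P(Port system inoperative) [AND] = 0.16 × 0.11 = 0.017600
P(NFU path lost) [AND] = 0.27 × 0.017600 = 0.004752
P(Pump set 2 down) [OR] = 1 − (1−0.415840) × (1−0.004752) = 0.418616
P(Ship steering unresponsive) [AND] = 0.004176 × 0.418616 = 0.001748
Rounded to 4 decimal places: P(Ship steering unresponsive) ≈ 0.0017.

0.0017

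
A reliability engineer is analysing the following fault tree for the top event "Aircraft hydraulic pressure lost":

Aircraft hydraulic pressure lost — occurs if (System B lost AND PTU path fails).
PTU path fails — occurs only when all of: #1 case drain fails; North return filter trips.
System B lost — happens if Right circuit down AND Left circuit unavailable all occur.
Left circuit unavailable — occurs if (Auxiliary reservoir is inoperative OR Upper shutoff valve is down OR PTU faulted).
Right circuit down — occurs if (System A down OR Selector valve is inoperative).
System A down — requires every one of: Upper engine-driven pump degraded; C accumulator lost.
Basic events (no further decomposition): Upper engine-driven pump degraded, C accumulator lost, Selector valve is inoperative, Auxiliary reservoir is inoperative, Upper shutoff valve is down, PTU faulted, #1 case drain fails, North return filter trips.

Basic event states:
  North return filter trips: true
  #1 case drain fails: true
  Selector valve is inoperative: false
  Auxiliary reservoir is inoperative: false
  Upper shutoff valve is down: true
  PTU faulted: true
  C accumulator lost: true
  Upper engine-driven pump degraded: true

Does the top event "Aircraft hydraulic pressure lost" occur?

System A down [AND]: Upper engine-driven pump degraded=occurs, C accumulator lost=occurs → all inputs occur → occurs.
Right circuit down [OR]: System A down=occurs, Selector valve is inoperative=not → at least one input occurs → occurs.
Left circuit unavailable [OR]: Auxiliary reservoir is inoperative=not, Upper shutoff valve is down=occurs, PTU faulted=occurs → at least one input occurs → occurs.
System B lost [AND]: Right circuit down=occurs, Left circuit unavailable=occurs → all inputs occur → occurs.
PTU path fails [AND]: #1 case drain fails=occurs, North return filter trips=occurs → all inputs occur → occurs.
Aircraft hydraulic pressure lost [AND]: System B lost=occurs, PTU path fails=occurs → all inputs occur → occurs.

Yes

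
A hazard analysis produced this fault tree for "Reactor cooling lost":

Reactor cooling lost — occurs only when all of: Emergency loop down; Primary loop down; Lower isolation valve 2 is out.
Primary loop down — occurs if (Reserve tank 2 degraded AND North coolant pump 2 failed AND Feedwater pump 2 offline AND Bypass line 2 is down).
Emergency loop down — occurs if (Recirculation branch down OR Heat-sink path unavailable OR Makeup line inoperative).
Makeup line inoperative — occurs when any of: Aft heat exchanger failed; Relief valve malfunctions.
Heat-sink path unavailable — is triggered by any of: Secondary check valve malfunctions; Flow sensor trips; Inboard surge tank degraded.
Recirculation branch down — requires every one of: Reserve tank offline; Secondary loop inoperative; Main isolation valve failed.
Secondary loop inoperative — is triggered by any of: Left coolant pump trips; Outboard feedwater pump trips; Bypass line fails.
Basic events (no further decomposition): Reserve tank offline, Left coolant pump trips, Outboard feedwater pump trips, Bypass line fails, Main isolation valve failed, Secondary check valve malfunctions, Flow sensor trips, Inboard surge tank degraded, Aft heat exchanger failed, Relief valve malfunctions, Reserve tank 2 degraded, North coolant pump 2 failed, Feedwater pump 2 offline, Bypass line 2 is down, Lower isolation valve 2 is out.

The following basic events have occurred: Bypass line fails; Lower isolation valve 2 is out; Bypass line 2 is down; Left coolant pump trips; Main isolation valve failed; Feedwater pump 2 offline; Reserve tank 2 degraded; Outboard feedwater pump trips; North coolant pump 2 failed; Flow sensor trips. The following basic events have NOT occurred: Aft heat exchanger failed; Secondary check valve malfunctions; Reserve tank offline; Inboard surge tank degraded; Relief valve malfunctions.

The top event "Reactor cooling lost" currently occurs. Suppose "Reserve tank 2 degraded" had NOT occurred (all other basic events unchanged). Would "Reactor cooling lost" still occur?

No

Counterfactual: set "Reserve tank 2 degraded" to not occurred.
Secondary loop inoperative [OR]: Left coolant pump trips=occurs, Outboard feedwater pump trips=occurs, Bypass line fails=occurs → at least one input occurs → occurs.
Recirculation branch down [AND]: Reserve tank offline=not, Secondary loop inoperative=occurs, Main isolation valve failed=occurs → not all inputs occur → does not occur.
Heat-sink path unavailable [OR]: Secondary check valve malfunctions=not, Flow sensor trips=occurs, Inboard surge tank degraded=not → at least one input occurs → occurs.
Makeup line inoperative [OR]: Aft heat exchanger failed=not, Relief valve malfunctions=not → no input occurs → does not occur.
Emergency loop down [OR]: Recirculation branch down=not, Heat-sink path unavailable=occurs, Makeup line inoperative=not → at least one input occurs → occurs.
Primary loop down [AND]: Reserve tank 2 degraded=not, North coolant pump 2 failed=occurs, Feedwater pump 2 offline=occurs, Bypass line 2 is down=occurs → not all inputs occur → does not occur.
Reactor cooling lost [AND]: Emergency loop down=occurs, Primary loop down=not, Lower isolation valve 2 is out=occurs → not all inputs occur → does not occur.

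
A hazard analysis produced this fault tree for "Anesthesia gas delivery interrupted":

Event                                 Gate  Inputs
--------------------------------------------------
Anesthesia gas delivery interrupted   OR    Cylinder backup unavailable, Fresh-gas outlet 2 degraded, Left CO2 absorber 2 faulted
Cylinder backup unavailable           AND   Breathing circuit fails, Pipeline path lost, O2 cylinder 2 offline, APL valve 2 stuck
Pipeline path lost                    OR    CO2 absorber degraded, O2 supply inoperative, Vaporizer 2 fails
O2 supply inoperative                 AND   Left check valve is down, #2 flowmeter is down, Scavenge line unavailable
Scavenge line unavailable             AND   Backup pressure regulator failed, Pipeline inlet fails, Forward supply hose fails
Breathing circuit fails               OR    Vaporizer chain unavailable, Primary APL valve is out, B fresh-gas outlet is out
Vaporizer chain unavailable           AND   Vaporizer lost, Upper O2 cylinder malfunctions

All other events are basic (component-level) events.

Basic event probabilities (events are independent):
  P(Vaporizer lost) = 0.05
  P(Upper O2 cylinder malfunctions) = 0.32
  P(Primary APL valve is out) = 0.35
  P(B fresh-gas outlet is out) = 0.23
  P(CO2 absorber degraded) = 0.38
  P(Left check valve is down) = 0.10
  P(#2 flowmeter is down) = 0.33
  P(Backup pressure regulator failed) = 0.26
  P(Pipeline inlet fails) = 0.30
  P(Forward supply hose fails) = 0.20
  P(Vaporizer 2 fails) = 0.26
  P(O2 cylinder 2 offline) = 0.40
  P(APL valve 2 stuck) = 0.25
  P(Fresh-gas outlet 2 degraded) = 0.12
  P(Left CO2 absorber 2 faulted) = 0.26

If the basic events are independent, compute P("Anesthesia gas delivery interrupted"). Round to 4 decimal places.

0.3667

P(Vaporizer chain unavailable) [AND] = 0.05 × 0.32 = 0.016000
P(Breathing circuit fails) [OR] = 1 − (1−0.016000) × (1−0.35) × (1−0.23) = 0.507508
P(Scavenge line unavailable) [AND] = 0.26 × 0.30 × 0.20 = 0.015600
P(O2 supply inoperative) [AND] = 0.10 × 0.33 × 0.015600 = 0.000515
P(Pipeline path lost) [OR] = 1 − (1−0.38) × (1−0.000515) × (1−0.26) = 0.541436
P(Cylinder backup unavailable) [AND] = 0.507508 × 0.541436 × 0.40 × 0.25 = 0.027478
P(Anesthesia gas delivery interrupted) [OR] = 1 − (1−0.027478) × (1−0.12) × (1−0.26) = 0.366694
Rounded to 4 decimal places: P(Anesthesia gas delivery interrupted) ≈ 0.3667.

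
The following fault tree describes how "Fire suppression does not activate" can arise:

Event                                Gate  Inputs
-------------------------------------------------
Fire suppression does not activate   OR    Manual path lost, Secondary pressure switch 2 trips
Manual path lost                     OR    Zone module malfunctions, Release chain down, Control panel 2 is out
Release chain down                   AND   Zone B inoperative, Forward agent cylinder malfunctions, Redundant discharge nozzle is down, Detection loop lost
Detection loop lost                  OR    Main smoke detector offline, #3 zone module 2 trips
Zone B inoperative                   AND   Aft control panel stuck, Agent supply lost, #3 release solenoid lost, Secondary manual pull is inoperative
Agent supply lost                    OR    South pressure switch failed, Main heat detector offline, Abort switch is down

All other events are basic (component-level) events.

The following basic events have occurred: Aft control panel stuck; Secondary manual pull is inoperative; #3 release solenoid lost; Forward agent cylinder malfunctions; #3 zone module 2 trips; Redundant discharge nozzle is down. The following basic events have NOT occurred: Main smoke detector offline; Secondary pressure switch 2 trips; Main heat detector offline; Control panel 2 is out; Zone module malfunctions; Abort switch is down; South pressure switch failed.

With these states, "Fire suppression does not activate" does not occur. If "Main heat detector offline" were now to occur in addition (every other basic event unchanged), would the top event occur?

Counterfactual: set "Main heat detector offline" to occurred.
Agent supply lost [OR]: South pressure switch failed=not, Main heat detector offline=occurs, Abort switch is down=not → at least one input occurs → occurs.
Zone B inoperative [AND]: Aft control panel stuck=occurs, Agent supply lost=occurs, #3 release solenoid lost=occurs, Secondary manual pull is inoperative=occurs → all inputs occur → occurs.
Detection loop lost [OR]: Main smoke detector offline=not, #3 zone module 2 trips=occurs → at least one input occurs → occurs.
Release chain down [AND]: Zone B inoperative=occurs, Forward agent cylinder malfunctions=occurs, Redundant discharge nozzle is down=occurs, Detection loop lost=occurs → all inputs occur → occurs.
Manual path lost [OR]: Zone module malfunctions=not, Release chain down=occurs, Control panel 2 is out=not → at least one input occurs → occurs.
Fire suppression does not activate [OR]: Manual path lost=occurs, Secondary pressure switch 2 trips=not → at least one input occurs → occurs.

Yes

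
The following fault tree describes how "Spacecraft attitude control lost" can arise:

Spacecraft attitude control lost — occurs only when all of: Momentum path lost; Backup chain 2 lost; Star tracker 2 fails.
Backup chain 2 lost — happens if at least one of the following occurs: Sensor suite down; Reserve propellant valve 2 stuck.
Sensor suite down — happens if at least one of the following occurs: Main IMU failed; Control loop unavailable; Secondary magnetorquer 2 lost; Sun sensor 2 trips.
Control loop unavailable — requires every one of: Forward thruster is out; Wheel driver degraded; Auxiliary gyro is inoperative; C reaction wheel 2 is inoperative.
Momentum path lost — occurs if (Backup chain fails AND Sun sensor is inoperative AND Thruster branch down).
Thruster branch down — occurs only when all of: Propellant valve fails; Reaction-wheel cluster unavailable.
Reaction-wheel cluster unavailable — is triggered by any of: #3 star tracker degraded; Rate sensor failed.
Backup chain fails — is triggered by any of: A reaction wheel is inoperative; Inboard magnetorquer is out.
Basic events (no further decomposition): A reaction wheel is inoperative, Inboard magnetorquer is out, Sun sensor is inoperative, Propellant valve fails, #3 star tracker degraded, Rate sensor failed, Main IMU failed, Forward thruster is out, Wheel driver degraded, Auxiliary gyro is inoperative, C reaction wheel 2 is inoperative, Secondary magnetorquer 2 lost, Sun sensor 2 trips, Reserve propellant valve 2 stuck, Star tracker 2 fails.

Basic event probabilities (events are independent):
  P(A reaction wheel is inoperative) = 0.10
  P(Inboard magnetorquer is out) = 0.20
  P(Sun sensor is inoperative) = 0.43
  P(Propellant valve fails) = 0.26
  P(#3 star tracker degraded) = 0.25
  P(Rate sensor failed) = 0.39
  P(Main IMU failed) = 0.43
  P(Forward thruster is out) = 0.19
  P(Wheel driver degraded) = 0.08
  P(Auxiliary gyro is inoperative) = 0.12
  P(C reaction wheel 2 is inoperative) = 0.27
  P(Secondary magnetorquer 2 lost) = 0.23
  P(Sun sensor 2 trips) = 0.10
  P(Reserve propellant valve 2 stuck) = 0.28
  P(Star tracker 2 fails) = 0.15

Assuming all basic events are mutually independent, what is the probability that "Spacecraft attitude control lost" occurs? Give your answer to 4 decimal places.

0.0018

P(Backup chain fails) [OR] = 1 − (1−0.10) × (1−0.20) = 0.280000
P(Reaction-wheel cluster unavailable) [OR] = 1 − (1−0.25) × (1−0.39) = 0.542500
P(Thruster branch down) [AND] = 0.26 × 0.542500 = 0.141050
P(Momentum path lost) [AND] = 0.280000 × 0.43 × 0.141050 = 0.016982
P(Control loop unavailable) [AND] = 0.19 × 0.08 × 0.12 × 0.27 = 0.000492
P(Sensor suite down) [OR] = 1 − (1−0.43) × (1−0.000492) × (1−0.23) × (1−0.10) = 0.605184
P(Backup chain 2 lost) [OR] = 1 − (1−0.605184) × (1−0.28) = 0.715732
P(Spacecraft attitude control lost) [AND] = 0.016982 × 0.715732 × 0.15 = 0.001823
Rounded to 4 decimal places: P(Spacecraft attitude control lost) ≈ 0.0018.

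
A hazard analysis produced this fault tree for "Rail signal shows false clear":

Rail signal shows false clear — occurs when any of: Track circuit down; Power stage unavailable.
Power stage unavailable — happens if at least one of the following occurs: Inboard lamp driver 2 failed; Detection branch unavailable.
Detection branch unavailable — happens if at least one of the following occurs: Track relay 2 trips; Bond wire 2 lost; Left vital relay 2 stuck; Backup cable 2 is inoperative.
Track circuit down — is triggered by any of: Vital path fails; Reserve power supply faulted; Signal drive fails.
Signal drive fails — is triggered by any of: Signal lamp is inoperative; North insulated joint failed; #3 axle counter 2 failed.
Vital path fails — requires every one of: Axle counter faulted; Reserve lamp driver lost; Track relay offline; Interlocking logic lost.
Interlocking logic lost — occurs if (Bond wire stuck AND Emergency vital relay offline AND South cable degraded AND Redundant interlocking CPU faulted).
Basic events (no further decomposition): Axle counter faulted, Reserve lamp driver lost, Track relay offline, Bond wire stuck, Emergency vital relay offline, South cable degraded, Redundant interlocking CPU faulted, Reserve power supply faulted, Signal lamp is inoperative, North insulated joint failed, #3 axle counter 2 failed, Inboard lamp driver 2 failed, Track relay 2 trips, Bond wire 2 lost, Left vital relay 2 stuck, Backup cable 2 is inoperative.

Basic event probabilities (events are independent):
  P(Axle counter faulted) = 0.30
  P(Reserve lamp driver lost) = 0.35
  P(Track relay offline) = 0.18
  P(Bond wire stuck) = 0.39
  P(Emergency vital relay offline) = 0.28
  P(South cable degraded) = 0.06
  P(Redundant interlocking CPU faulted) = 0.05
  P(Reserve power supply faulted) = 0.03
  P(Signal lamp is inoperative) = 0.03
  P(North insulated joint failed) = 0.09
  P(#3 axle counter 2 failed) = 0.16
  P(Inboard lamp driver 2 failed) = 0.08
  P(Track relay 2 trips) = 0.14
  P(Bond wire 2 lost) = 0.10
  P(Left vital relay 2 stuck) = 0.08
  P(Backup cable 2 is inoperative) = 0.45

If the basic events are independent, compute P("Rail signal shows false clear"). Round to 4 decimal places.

P(Interlocking logic lost) [AND] = 0.39 × 0.28 × 0.06 × 0.05 = 0.000328
P(Vital path fails) [AND] = 0.30 × 0.35 × 0.18 × 0.000328 = 0.000006
P(Signal drive fails) [OR] = 1 − (1−0.03) × (1−0.09) × (1−0.16) = 0.258532
P(Track circuit down) [OR] = 1 − (1−0.000006) × (1−0.03) × (1−0.258532) = 0.280780
P(Detection branch unavailable) [OR] = 1 − (1−0.14) × (1−0.10) × (1−0.08) × (1−0.45) = 0.608356
P(Power stage unavailable) [OR] = 1 − (1−0.08) × (1−0.608356) = 0.639688
P(Rail signal shows false clear) [OR] = 1 − (1−0.280780) × (1−0.639688) = 0.740856
Rounded to 4 decimal places: P(Rail signal shows false clear) ≈ 0.7409.

0.7409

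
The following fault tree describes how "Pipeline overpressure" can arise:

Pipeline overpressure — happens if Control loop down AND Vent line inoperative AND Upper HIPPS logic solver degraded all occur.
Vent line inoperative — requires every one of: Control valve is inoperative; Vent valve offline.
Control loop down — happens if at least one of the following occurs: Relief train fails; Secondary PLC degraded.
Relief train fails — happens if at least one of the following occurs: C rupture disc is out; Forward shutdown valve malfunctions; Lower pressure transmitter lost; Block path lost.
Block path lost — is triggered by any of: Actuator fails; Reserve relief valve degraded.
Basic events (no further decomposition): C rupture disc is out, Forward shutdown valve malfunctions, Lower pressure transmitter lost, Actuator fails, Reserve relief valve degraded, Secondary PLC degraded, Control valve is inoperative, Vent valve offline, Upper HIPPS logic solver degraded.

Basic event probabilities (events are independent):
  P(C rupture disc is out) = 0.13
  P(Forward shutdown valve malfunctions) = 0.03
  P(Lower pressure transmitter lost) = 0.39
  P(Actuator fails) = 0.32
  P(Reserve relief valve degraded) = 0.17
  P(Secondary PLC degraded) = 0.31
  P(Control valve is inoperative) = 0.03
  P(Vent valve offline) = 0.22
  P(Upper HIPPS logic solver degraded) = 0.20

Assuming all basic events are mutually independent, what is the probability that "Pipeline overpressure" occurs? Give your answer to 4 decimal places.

P(Block path lost) [OR] = 1 − (1−0.32) × (1−0.17) = 0.435600
P(Relief train fails) [OR] = 1 − (1−0.13) × (1−0.03) × (1−0.39) × (1−0.435600) = 0.709459
P(Control loop down) [OR] = 1 − (1−0.709459) × (1−0.31) = 0.799527
P(Vent line inoperative) [AND] = 0.03 × 0.22 = 0.006600
P(Pipeline overpressure) [AND] = 0.799527 × 0.006600 × 0.20 = 0.001055
Rounded to 4 decimal places: P(Pipeline overpressure) ≈ 0.0011.

0.0011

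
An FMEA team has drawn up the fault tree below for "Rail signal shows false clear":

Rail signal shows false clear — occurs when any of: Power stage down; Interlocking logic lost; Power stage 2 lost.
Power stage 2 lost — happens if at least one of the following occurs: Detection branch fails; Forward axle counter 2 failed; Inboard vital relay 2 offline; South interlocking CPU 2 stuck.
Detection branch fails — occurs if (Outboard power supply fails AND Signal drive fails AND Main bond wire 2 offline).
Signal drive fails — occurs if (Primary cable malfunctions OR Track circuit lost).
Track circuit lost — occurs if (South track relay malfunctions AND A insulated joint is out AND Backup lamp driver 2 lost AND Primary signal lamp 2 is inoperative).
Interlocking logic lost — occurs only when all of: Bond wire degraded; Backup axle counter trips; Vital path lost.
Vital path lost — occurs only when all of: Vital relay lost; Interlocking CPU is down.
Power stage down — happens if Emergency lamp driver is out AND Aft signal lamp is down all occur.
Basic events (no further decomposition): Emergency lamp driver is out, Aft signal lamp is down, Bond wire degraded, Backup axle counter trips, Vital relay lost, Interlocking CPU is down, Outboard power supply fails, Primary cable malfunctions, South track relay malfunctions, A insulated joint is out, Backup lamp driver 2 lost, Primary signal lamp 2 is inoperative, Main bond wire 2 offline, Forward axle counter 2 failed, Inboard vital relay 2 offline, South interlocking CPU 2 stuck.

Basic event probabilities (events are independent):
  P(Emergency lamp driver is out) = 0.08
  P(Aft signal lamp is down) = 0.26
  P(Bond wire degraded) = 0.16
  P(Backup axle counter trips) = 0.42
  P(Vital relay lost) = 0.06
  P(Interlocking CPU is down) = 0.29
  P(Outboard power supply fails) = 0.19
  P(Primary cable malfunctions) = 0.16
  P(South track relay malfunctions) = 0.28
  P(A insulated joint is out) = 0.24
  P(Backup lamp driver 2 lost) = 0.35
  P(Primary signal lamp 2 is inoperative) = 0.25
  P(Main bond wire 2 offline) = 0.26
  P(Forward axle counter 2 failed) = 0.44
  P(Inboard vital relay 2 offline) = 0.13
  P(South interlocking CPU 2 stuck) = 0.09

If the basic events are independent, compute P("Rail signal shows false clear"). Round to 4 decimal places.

0.5699

P(Power stage down) [AND] = 0.08 × 0.26 = 0.020800
P(Vital path lost) [AND] = 0.06 × 0.29 = 0.017400
P(Interlocking logic lost) [AND] = 0.16 × 0.42 × 0.017400 = 0.001169
P(Track circuit lost) [AND] = 0.28 × 0.24 × 0.35 × 0.25 = 0.005880
P(Signal drive fails) [OR] = 1 − (1−0.16) × (1−0.005880) = 0.164939
P(Detection branch fails) [AND] = 0.19 × 0.164939 × 0.26 = 0.008148
P(Power stage 2 lost) [OR] = 1 − (1−0.008148) × (1−0.44) × (1−0.13) × (1−0.09) = 0.560260
P(Rail signal shows false clear) [OR] = 1 − (1−0.020800) × (1−0.001169) × (1−0.560260) = 0.569910
Rounded to 4 decimal places: P(Rail signal shows false clear) ≈ 0.5699.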